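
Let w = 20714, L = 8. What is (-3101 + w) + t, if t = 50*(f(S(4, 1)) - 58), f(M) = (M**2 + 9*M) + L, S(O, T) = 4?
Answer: 17713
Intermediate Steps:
f(M) = 8 + M**2 + 9*M (f(M) = (M**2 + 9*M) + 8 = 8 + M**2 + 9*M)
t = 100 (t = 50*((8 + 4**2 + 9*4) - 58) = 50*((8 + 16 + 36) - 58) = 50*(60 - 58) = 50*2 = 100)
(-3101 + w) + t = (-3101 + 20714) + 100 = 17613 + 100 = 17713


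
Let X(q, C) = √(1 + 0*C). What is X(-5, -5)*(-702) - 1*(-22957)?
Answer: 22255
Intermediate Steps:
X(q, C) = 1 (X(q, C) = √(1 + 0) = √1 = 1)
X(-5, -5)*(-702) - 1*(-22957) = 1*(-702) - 1*(-22957) = -702 + 22957 = 22255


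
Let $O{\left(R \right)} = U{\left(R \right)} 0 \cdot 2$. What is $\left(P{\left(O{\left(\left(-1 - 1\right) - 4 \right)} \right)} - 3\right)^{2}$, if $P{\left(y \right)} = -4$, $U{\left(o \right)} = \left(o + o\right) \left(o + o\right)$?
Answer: $49$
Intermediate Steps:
$U{\left(o \right)} = 4 o^{2}$ ($U{\left(o \right)} = 2 o 2 o = 4 o^{2}$)
$O{\left(R \right)} = 0$ ($O{\left(R \right)} = 4 R^{2} \cdot 0 \cdot 2 = 0 \cdot 2 = 0$)
$\left(P{\left(O{\left(\left(-1 - 1\right) - 4 \right)} \right)} - 3\right)^{2} = \left(-4 - 3\right)^{2} = \left(-7\right)^{2} = 49$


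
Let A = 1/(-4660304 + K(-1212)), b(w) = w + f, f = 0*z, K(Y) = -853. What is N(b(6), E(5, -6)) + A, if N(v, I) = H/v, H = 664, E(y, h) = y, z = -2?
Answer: 515834707/4661157 ≈ 110.67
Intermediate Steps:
f = 0 (f = 0*(-2) = 0)
b(w) = w (b(w) = w + 0 = w)
A = -1/4661157 (A = 1/(-4660304 - 853) = 1/(-4661157) = -1/4661157 ≈ -2.1454e-7)
N(v, I) = 664/v
N(b(6), E(5, -6)) + A = 664/6 - 1/4661157 = 664*(⅙) - 1/4661157 = 332/3 - 1/4661157 = 515834707/4661157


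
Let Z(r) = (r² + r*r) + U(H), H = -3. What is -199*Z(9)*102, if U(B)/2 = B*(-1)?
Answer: -3410064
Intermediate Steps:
U(B) = -2*B (U(B) = 2*(B*(-1)) = 2*(-B) = -2*B)
Z(r) = 6 + 2*r² (Z(r) = (r² + r*r) - 2*(-3) = (r² + r²) + 6 = 2*r² + 6 = 6 + 2*r²)
-199*Z(9)*102 = -199*(6 + 2*9²)*102 = -199*(6 + 2*81)*102 = -199*(6 + 162)*102 = -199*168*102 = -33432*102 = -3410064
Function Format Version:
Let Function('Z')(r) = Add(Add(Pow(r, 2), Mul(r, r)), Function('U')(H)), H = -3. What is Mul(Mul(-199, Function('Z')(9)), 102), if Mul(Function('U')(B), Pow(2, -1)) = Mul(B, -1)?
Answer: -3410064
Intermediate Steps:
Function('U')(B) = Mul(-2, B) (Function('U')(B) = Mul(2, Mul(B, -1)) = Mul(2, Mul(-1, B)) = Mul(-2, B))
Function('Z')(r) = Add(6, Mul(2, Pow(r, 2))) (Function('Z')(r) = Add(Add(Pow(r, 2), Mul(r, r)), Mul(-2, -3)) = Add(Add(Pow(r, 2), Pow(r, 2)), 6) = Add(Mul(2, Pow(r, 2)), 6) = Add(6, Mul(2, Pow(r, 2))))
Mul(Mul(-199, Function('Z')(9)), 102) = Mul(Mul(-199, Add(6, Mul(2, Pow(9, 2)))), 102) = Mul(Mul(-199, Add(6, Mul(2, 81))), 102) = Mul(Mul(-199, Add(6, 162)), 102) = Mul(Mul(-199, 168), 102) = Mul(-33432, 102) = -3410064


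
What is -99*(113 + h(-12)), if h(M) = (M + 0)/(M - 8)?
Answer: -56232/5 ≈ -11246.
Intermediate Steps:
h(M) = M/(-8 + M)
-99*(113 + h(-12)) = -99*(113 - 12/(-8 - 12)) = -99*(113 - 12/(-20)) = -99*(113 - 12*(-1/20)) = -99*(113 + ⅗) = -99*568/5 = -56232/5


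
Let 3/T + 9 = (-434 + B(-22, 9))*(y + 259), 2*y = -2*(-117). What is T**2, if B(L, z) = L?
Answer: 1/3266694025 ≈ 3.0612e-10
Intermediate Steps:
y = 117 (y = (-2*(-117))/2 = (1/2)*234 = 117)
T = -1/57155 (T = 3/(-9 + (-434 - 22)*(117 + 259)) = 3/(-9 - 456*376) = 3/(-9 - 171456) = 3/(-171465) = 3*(-1/171465) = -1/57155 ≈ -1.7496e-5)
T**2 = (-1/57155)**2 = 1/3266694025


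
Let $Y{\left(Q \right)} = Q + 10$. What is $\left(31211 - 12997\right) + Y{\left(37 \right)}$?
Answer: $18261$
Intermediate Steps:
$Y{\left(Q \right)} = 10 + Q$
$\left(31211 - 12997\right) + Y{\left(37 \right)} = \left(31211 - 12997\right) + \left(10 + 37\right) = 18214 + 47 = 18261$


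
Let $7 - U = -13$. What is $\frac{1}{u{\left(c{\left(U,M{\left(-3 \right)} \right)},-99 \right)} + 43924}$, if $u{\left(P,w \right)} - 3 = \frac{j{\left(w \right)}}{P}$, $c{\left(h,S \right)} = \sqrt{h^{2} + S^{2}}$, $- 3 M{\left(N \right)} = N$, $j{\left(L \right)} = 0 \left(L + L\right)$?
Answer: $\frac{1}{43927} \approx 2.2765 \cdot 10^{-5}$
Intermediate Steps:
$U = 20$ ($U = 7 - -13 = 7 + 13 = 20$)
$j{\left(L \right)} = 0$ ($j{\left(L \right)} = 0 \cdot 2 L = 0$)
$M{\left(N \right)} = - \frac{N}{3}$
$c{\left(h,S \right)} = \sqrt{S^{2} + h^{2}}$
$u{\left(P,w \right)} = 3$ ($u{\left(P,w \right)} = 3 + \frac{0}{P} = 3 + 0 = 3$)
$\frac{1}{u{\left(c{\left(U,M{\left(-3 \right)} \right)},-99 \right)} + 43924} = \frac{1}{3 + 43924} = \frac{1}{43927}$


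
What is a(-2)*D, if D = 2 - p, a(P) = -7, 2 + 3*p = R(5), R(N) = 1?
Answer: -49/3 ≈ -16.333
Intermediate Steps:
p = -⅓ (p = -⅔ + (⅓)*1 = -⅔ + ⅓ = -⅓ ≈ -0.33333)
D = 7/3 (D = 2 - 1*(-⅓) = 2 + ⅓ = 7/3 ≈ 2.3333)
a(-2)*D = -7*7/3 = -49/3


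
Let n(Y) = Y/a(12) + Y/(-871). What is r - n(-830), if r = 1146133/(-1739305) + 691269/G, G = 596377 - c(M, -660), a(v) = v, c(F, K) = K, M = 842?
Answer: 5565549487574347/80997496264230 ≈ 68.713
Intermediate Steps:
n(Y) = 859*Y/10452 (n(Y) = Y/12 + Y/(-871) = Y*(1/12) + Y*(-1/871) = Y/12 - Y/871 = 859*Y/10452)
G = 597037 (G = 596377 - 1*(-660) = 596377 + 660 = 597037)
r = 518043820124/1038429439285 (r = 1146133/(-1739305) + 691269/597037 = 1146133*(-1/1739305) + 691269*(1/597037) = -1146133/1739305 + 691269/597037 = 518043820124/1038429439285 ≈ 0.49887)
r - n(-830) = 518043820124/1038429439285 - 859*(-830)/10452 = 518043820124/1038429439285 - 1*(-356485/5226) = 518043820124/1038429439285 + 356485/5226 = 5565549487574347/80997496264230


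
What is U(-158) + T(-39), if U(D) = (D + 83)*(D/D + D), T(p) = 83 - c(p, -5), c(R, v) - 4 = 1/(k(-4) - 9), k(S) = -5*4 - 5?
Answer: 403037/34 ≈ 11854.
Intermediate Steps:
k(S) = -25 (k(S) = -20 - 5 = -25)
c(R, v) = 135/34 (c(R, v) = 4 + 1/(-25 - 9) = 4 + 1/(-34) = 4 - 1/34 = 135/34)
T(p) = 2687/34 (T(p) = 83 - 1*135/34 = 83 - 135/34 = 2687/34)
U(D) = (1 + D)*(83 + D) (U(D) = (83 + D)*(1 + D) = (1 + D)*(83 + D))
U(-158) + T(-39) = (83 + (-158)**2 + 84*(-158)) + 2687/34 = (83 + 24964 - 13272) + 2687/34 = 11775 + 2687/34 = 403037/34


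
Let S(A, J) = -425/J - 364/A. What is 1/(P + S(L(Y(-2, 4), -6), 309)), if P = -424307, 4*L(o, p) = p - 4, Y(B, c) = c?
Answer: -1545/655331488 ≈ -2.3576e-6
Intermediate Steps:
L(o, p) = -1 + p/4 (L(o, p) = (p - 4)/4 = (-4 + p)/4 = -1 + p/4)
1/(P + S(L(Y(-2, 4), -6), 309)) = 1/(-424307 + (-425/309 - 364/(-1 + (¼)*(-6)))) = 1/(-424307 + (-425*1/309 - 364/(-1 - 3/2))) = 1/(-424307 + (-425/309 - 364/(-5/2))) = 1/(-424307 + (-425/309 - 364*(-⅖))) = 1/(-424307 + (-425/309 + 728/5)) = 1/(-424307 + 222827/1545) = 1/(-655331488/1545) = -1545/655331488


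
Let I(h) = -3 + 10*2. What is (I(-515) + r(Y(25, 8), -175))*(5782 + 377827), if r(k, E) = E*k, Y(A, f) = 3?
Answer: -194873372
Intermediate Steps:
I(h) = 17 (I(h) = -3 + 20 = 17)
(I(-515) + r(Y(25, 8), -175))*(5782 + 377827) = (17 - 175*3)*(5782 + 377827) = (17 - 525)*383609 = -508*383609 = -194873372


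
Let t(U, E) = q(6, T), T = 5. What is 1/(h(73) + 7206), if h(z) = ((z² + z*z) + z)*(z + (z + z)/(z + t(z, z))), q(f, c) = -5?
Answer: 34/27662709 ≈ 1.2291e-6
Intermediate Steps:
t(U, E) = -5
h(z) = (z + 2*z²)*(z + 2*z/(-5 + z)) (h(z) = ((z² + z*z) + z)*(z + (z + z)/(z - 5)) = ((z² + z²) + z)*(z + (2*z)/(-5 + z)) = (2*z² + z)*(z + 2*z/(-5 + z)) = (z + 2*z²)*(z + 2*z/(-5 + z)))
1/(h(73) + 7206) = 1/(73²*(-3 - 5*73 + 2*73²)/(-5 + 73) + 7206) = 1/(5329*(-3 - 365 + 2*5329)/68 + 7206) = 1/(5329*(1/68)*(-3 - 365 + 10658) + 7206) = 1/(5329*(1/68)*10290 + 7206) = 1/(27417705/34 + 7206) = 1/(27662709/34) = 34/27662709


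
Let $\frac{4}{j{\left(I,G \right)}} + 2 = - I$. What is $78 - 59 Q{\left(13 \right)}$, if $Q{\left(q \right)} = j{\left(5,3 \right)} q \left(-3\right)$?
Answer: $- \frac{8658}{7} \approx -1236.9$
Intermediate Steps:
$j{\left(I,G \right)} = \frac{4}{-2 - I}$
$Q{\left(q \right)} = \frac{12 q}{7}$ ($Q{\left(q \right)} = - \frac{4}{2 + 5} q \left(-3\right) = - \frac{4}{7} q \left(-3\right) = \left(-4\right) \frac{1}{7} q \left(-3\right) = - \frac{4 q}{7} \left(-3\right) = \frac{12 q}{7}$)
$78 - 59 Q{\left(13 \right)} = 78 - 59 \cdot \frac{12}{7} \cdot 13 = 78 - \frac{9204}{7} = - \frac{8658}{7}$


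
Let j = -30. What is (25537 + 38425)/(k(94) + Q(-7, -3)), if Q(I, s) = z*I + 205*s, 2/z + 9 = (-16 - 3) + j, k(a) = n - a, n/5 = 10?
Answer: -927449/9552 ≈ -97.095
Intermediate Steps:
n = 50 (n = 5*10 = 50)
k(a) = 50 - a
z = -1/29 (z = 2/(-9 + ((-16 - 3) - 30)) = 2/(-9 + (-19 - 30)) = 2/(-9 - 49) = 2/(-58) = 2*(-1/58) = -1/29 ≈ -0.034483)
Q(I, s) = 205*s - I/29 (Q(I, s) = -I/29 + 205*s = 205*s - I/29)
(25537 + 38425)/(k(94) + Q(-7, -3)) = (25537 + 38425)/((50 - 1*94) + (205*(-3) - 1/29*(-7))) = 63962/((50 - 94) + (-615 + 7/29)) = 63962/(-44 - 17828/29) = 63962/(-19104/29) = 63962*(-29/19104) = -927449/9552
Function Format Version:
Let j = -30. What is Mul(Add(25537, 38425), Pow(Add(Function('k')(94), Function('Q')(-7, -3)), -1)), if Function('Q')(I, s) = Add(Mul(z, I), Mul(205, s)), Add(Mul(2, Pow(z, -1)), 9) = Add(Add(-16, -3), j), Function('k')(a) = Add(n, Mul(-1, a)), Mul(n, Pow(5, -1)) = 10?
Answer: Rational(-927449, 9552) ≈ -97.095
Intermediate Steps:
n = 50 (n = Mul(5, 10) = 50)
Function('k')(a) = Add(50, Mul(-1, a))
z = Rational(-1, 29) (z = Mul(2, Pow(Add(-9, Add(Add(-16, -3), -30)), -1)) = Mul(2, Pow(Add(-9, Add(-19, -30)), -1)) = Mul(2, Pow(Add(-9, -49), -1)) = Mul(2, Pow(-58, -1)) = Mul(2, Rational(-1, 58)) = Rational(-1, 29) ≈ -0.034483)
Function('Q')(I, s) = Add(Mul(205, s), Mul(Rational(-1, 29), I)) (Function('Q')(I, s) = Add(Mul(Rational(-1, 29), I), Mul(205, s)) = Add(Mul(205, s), Mul(Rational(-1, 29), I)))
Mul(Add(25537, 38425), Pow(Add(Function('k')(94), Function('Q')(-7, -3)), -1)) = Mul(Add(25537, 38425), Pow(Add(Add(50, Mul(-1, 94)), Add(Mul(205, -3), Mul(Rational(-1, 29), -7))), -1)) = Mul(63962, Pow(Add(Add(50, -94), Add(-615, Rational(7, 29))), -1)) = Mul(63962, Pow(Add(-44, Rational(-17828, 29)), -1)) = Mul(63962, Pow(Rational(-19104, 29), -1)) = Mul(63962, Rational(-29, 19104)) = Rational(-927449, 9552)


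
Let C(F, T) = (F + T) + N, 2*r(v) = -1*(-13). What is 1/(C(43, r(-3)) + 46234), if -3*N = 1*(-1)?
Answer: 6/277703 ≈ 2.1606e-5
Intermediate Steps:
N = 1/3 (N = -(-1)/3 = -1/3*(-1) = 1/3 ≈ 0.33333)
r(v) = 13/2 (r(v) = (-1*(-13))/2 = (1/2)*13 = 13/2)
C(F, T) = 1/3 + F + T (C(F, T) = (F + T) + 1/3 = 1/3 + F + T)
1/(C(43, r(-3)) + 46234) = 1/((1/3 + 43 + 13/2) + 46234) = 1/(299/6 + 46234) = 1/(277703/6) = 6/277703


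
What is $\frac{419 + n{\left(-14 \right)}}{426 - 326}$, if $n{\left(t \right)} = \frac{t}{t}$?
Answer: $\frac{21}{5} \approx 4.2$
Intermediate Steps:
$n{\left(t \right)} = 1$
$\frac{419 + n{\left(-14 \right)}}{426 - 326} = \frac{419 + 1}{426 - 326} = \frac{420}{100} = 420 \cdot \frac{1}{100} = \frac{21}{5}$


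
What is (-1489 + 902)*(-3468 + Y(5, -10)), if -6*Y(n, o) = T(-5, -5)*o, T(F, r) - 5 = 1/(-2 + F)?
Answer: 42650246/21 ≈ 2.0310e+6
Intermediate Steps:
T(F, r) = 5 + 1/(-2 + F)
Y(n, o) = -17*o/21 (Y(n, o) = -(-9 + 5*(-5))/(-2 - 5)*o/6 = -(-9 - 25)/(-7)*o/6 = -(-1/7*(-34))*o/6 = -17*o/21)
(-1489 + 902)*(-3468 + Y(5, -10)) = (-1489 + 902)*(-3468 - 17/21*(-10)) = -587*(-3468 + 170/21) = -587*(-72658/21) = 42650246/21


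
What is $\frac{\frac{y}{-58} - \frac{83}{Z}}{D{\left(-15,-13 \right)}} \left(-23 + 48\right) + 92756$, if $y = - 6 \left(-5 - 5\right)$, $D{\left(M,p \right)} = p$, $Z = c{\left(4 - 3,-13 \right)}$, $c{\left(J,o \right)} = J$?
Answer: $\frac{35029937}{377} \approx 92918.0$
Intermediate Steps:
$Z = 1$ ($Z = 4 - 3 = 1$)
$y = 60$ ($y = \left(-6\right) \left(-10\right) = 60$)
$\frac{\frac{y}{-58} - \frac{83}{Z}}{D{\left(-15,-13 \right)}} \left(-23 + 48\right) + 92756 = \frac{\frac{60}{-58} - \frac{83}{1}}{-13} \left(-23 + 48\right) + 92756 = \left(60 \left(- \frac{1}{58}\right) - 83\right) \left(- \frac{1}{13}\right) 25 + 92756 = \left(- \frac{30}{29} - 83\right) \left(- \frac{1}{13}\right) 25 + 92756 = \left(- \frac{2437}{29}\right) \left(- \frac{1}{13}\right) 25 + 92756 = \frac{2437}{377} \cdot 25 + 92756 = \frac{60925}{377} + 92756 = \frac{35029937}{377}$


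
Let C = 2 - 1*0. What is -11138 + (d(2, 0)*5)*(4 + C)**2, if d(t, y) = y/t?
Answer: -11138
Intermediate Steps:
C = 2 (C = 2 + 0 = 2)
-11138 + (d(2, 0)*5)*(4 + C)**2 = -11138 + ((0/2)*5)*(4 + 2)**2 = -11138 + ((0*(1/2))*5)*6**2 = -11138 + (0*5)*36 = -11138 + 0*36 = -11138 + 0 = -11138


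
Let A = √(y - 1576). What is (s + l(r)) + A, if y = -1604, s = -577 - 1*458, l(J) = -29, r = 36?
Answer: -1064 + 2*I*√795 ≈ -1064.0 + 56.391*I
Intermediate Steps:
s = -1035 (s = -577 - 458 = -1035)
A = 2*I*√795 (A = √(-1604 - 1576) = √(-3180) = 2*I*√795 ≈ 56.391*I)
(s + l(r)) + A = (-1035 - 29) + 2*I*√795 = -1064 + 2*I*√795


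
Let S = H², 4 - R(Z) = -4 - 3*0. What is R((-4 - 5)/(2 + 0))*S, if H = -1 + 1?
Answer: 0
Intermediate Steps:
H = 0
R(Z) = 8 (R(Z) = 4 - (-4 - 3*0) = 4 - (-4 + 0) = 4 - 1*(-4) = 4 + 4 = 8)
S = 0 (S = 0² = 0)
R((-4 - 5)/(2 + 0))*S = 8*0 = 0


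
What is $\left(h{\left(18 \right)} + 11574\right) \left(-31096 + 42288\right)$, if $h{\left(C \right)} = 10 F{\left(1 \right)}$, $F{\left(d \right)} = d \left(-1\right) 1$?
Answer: $129424288$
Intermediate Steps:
$F{\left(d \right)} = - d$ ($F{\left(d \right)} = - d 1 = - d$)
$h{\left(C \right)} = -10$ ($h{\left(C \right)} = 10 \left(\left(-1\right) 1\right) = 10 \left(-1\right) = -10$)
$\left(h{\left(18 \right)} + 11574\right) \left(-31096 + 42288\right) = \left(-10 + 11574\right) \left(-31096 + 42288\right) = 11564 \cdot 11192 = 129424288$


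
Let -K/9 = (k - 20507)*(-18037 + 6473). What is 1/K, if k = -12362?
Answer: -1/3420874044 ≈ -2.9232e-10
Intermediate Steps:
K = -3420874044 (K = -9*(-12362 - 20507)*(-18037 + 6473) = -(-295821)*(-11564) = -9*380097116 = -3420874044)
1/K = 1/(-3420874044) = -1/3420874044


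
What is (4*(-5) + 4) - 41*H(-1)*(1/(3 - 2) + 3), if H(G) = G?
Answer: 148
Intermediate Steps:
(4*(-5) + 4) - 41*H(-1)*(1/(3 - 2) + 3) = (4*(-5) + 4) - (-41)*(1/(3 - 2) + 3) = (-20 + 4) - (-41)*(1/1 + 3) = -16 - (-41)*(1 + 3) = -16 - (-41)*4 = -16 - 41*(-4) = -16 + 164 = 148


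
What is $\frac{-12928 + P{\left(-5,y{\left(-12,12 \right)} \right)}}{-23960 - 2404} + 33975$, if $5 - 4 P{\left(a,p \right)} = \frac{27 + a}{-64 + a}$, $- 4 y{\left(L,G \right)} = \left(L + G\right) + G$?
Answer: $\frac{247221432161}{7276464} \approx 33976.0$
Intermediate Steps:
$y{\left(L,G \right)} = - \frac{G}{2} - \frac{L}{4}$ ($y{\left(L,G \right)} = - \frac{\left(L + G\right) + G}{4} = - \frac{\left(G + L\right) + G}{4} = - \frac{L + 2 G}{4} = - \frac{G}{2} - \frac{L}{4}$)
$P{\left(a,p \right)} = \frac{5}{4} - \frac{27 + a}{4 \left(-64 + a\right)}$ ($P{\left(a,p \right)} = \frac{5}{4} - \frac{\left(27 + a\right) \frac{1}{-64 + a}}{4} = \frac{5}{4} - \frac{\frac{1}{-64 + a} \left(27 + a\right)}{4} = \frac{5}{4} - \frac{27 + a}{4 \left(-64 + a\right)}$)
$\frac{-12928 + P{\left(-5,y{\left(-12,12 \right)} \right)}}{-23960 - 2404} + 33975 = \frac{-12928 + \frac{- \frac{347}{4} - 5}{-64 - 5}}{-23960 - 2404} + 33975 = \frac{-12928 + \frac{1}{-69} \left(- \frac{367}{4}\right)}{-26364} + 33975 = \left(-12928 - - \frac{367}{276}\right) \left(- \frac{1}{26364}\right) + 33975 = \left(-12928 + \frac{367}{276}\right) \left(- \frac{1}{26364}\right) + 33975 = \left(- \frac{3567761}{276}\right) \left(- \frac{1}{26364}\right) + 33975 = \frac{3567761}{7276464} + 33975 = \frac{247221432161}{7276464}$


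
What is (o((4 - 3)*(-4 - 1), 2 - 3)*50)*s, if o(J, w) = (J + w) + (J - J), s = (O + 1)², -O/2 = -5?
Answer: -36300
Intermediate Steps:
O = 10 (O = -2*(-5) = 10)
s = 121 (s = (10 + 1)² = 11² = 121)
o(J, w) = J + w (o(J, w) = (J + w) + 0 = J + w)
(o((4 - 3)*(-4 - 1), 2 - 3)*50)*s = (((4 - 3)*(-4 - 1) + (2 - 3))*50)*121 = ((1*(-5) - 1)*50)*121 = ((-5 - 1)*50)*121 = -6*50*121 = -300*121 = -36300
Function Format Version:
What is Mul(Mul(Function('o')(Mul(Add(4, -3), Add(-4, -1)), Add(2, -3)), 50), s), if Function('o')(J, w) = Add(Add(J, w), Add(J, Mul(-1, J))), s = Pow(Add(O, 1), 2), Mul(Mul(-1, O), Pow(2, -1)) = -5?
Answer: -36300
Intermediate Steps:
O = 10 (O = Mul(-2, -5) = 10)
s = 121 (s = Pow(Add(10, 1), 2) = Pow(11, 2) = 121)
Function('o')(J, w) = Add(J, w) (Function('o')(J, w) = Add(Add(J, w), 0) = Add(J, w))
Mul(Mul(Function('o')(Mul(Add(4, -3), Add(-4, -1)), Add(2, -3)), 50), s) = Mul(Mul(Add(Mul(Add(4, -3), Add(-4, -1)), Add(2, -3)), 50), 121) = Mul(Mul(Add(Mul(1, -5), -1), 50), 121) = Mul(Mul(Add(-5, -1), 50), 121) = Mul(Mul(-6, 50), 121) = Mul(-300, 121) = -36300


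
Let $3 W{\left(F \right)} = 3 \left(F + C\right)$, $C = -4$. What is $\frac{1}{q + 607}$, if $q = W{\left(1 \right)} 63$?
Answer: $\frac{1}{418} \approx 0.0023923$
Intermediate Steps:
$W{\left(F \right)} = -4 + F$ ($W{\left(F \right)} = \frac{3 \left(F - 4\right)}{3} = \frac{3 \left(-4 + F\right)}{3} = \frac{-12 + 3 F}{3} = -4 + F$)
$q = -189$ ($q = \left(-4 + 1\right) 63 = \left(-3\right) 63 = -189$)
$\frac{1}{q + 607} = \frac{1}{-189 + 607} = \frac{1}{418}$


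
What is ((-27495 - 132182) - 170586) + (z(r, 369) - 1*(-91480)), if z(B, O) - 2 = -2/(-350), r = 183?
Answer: -41786674/175 ≈ -2.3878e+5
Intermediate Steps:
z(B, O) = 351/175 (z(B, O) = 2 - 2/(-350) = 2 - 2*(-1/350) = 2 + 1/175 = 351/175)
((-27495 - 132182) - 170586) + (z(r, 369) - 1*(-91480)) = ((-27495 - 132182) - 170586) + (351/175 - 1*(-91480)) = (-159677 - 170586) + (351/175 + 91480) = -330263 + 16009351/175 = -41786674/175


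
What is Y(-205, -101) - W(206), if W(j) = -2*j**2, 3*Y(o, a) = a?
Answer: 254515/3 ≈ 84838.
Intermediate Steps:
Y(o, a) = a/3
Y(-205, -101) - W(206) = (1/3)*(-101) - (-2)*206**2 = -101/3 - (-2)*42436 = -101/3 - 1*(-84872) = -101/3 + 84872 = 254515/3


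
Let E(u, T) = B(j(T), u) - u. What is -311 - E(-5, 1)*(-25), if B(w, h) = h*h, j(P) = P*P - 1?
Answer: 439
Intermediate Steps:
j(P) = -1 + P² (j(P) = P² - 1 = -1 + P²)
B(w, h) = h²
E(u, T) = u² - u
-311 - E(-5, 1)*(-25) = -311 - (-5*(-1 - 5))*(-25) = -311 - (-5*(-6))*(-25) = -311 - 30*(-25) = -311 - 1*(-750) = -311 + 750 = 439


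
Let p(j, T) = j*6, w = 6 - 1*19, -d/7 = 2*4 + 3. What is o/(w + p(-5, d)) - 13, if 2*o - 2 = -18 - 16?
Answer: -543/43 ≈ -12.628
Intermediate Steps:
d = -77 (d = -7*(2*4 + 3) = -7*(8 + 3) = -7*11 = -77)
w = -13 (w = 6 - 19 = -13)
o = -16 (o = 1 + (-18 - 16)/2 = 1 + (½)*(-34) = 1 - 17 = -16)
p(j, T) = 6*j
o/(w + p(-5, d)) - 13 = -16/(-13 + 6*(-5)) - 13 = -16/(-13 - 30) - 13 = -16/(-43) - 13 = -1/43*(-16) - 13 = 16/43 - 13 = -543/43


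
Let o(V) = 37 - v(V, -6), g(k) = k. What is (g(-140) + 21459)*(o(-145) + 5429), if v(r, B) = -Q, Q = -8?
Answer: 116359102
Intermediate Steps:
v(r, B) = 8 (v(r, B) = -1*(-8) = 8)
o(V) = 29 (o(V) = 37 - 1*8 = 37 - 8 = 29)
(g(-140) + 21459)*(o(-145) + 5429) = (-140 + 21459)*(29 + 5429) = 21319*5458 = 116359102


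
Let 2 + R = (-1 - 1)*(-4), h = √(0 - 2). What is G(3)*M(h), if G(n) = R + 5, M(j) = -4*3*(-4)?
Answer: 528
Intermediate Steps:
h = I*√2 (h = √(-2) = I*√2 ≈ 1.4142*I)
R = 6 (R = -2 + (-1 - 1)*(-4) = -2 - 2*(-4) = -2 + 8 = 6)
M(j) = 48 (M(j) = -12*(-4) = 48)
G(n) = 11 (G(n) = 6 + 5 = 11)
G(3)*M(h) = 11*48 = 528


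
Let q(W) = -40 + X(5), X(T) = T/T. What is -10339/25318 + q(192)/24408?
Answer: -42223619/102993624 ≈ -0.40996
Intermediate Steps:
X(T) = 1
q(W) = -39 (q(W) = -40 + 1 = -39)
-10339/25318 + q(192)/24408 = -10339/25318 - 39/24408 = -10339*1/25318 - 39*1/24408 = -10339/25318 - 13/8136 = -42223619/102993624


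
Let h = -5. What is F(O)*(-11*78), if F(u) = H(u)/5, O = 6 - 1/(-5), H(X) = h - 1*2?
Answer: 6006/5 ≈ 1201.2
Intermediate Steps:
H(X) = -7 (H(X) = -5 - 1*2 = -5 - 2 = -7)
O = 31/5 (O = 6 - (-1)/5 = 6 - 1*(-1/5) = 6 + 1/5 = 31/5 ≈ 6.2000)
F(u) = -7/5
F(O)*(-11*78) = -(-77)*78/5 = -7/5*(-858) = 6006/5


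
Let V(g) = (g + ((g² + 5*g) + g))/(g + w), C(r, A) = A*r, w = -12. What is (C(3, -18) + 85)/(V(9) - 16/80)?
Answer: -155/241 ≈ -0.64315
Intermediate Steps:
V(g) = (g² + 7*g)/(-12 + g) (V(g) = (g + ((g² + 5*g) + g))/(g - 12) = (g + (g² + 6*g))/(-12 + g) = (g² + 7*g)/(-12 + g))
(C(3, -18) + 85)/(V(9) - 16/80) = (-18*3 + 85)/(9*(7 + 9)/(-12 + 9) - 16/80) = (-54 + 85)/(9*16/(-3) - 16*1/80) = 31/(9*(-⅓)*16 - ⅕) = 31/(-48 - ⅕) = 31/(-241/5) = 31*(-5/241) = -155/241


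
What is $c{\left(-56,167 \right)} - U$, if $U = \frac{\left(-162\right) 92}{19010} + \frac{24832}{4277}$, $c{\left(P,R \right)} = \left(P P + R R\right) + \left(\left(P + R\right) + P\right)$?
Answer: $\frac{1263287509844}{40652885} \approx 31075.0$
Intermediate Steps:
$c{\left(P,R \right)} = R + P^{2} + R^{2} + 2 P$ ($c{\left(P,R \right)} = \left(P^{2} + R^{2}\right) + \left(R + 2 P\right) = R + P^{2} + R^{2} + 2 P$)
$U = \frac{204155956}{40652885}$ ($U = \left(-14904\right) \frac{1}{19010} + 24832 \cdot \frac{1}{4277} = - \frac{7452}{9505} + \frac{24832}{4277} = \frac{204155956}{40652885} \approx 5.0219$)
$c{\left(-56,167 \right)} - U = \left(167 + \left(-56\right)^{2} + 167^{2} + 2 \left(-56\right)\right) - \frac{204155956}{40652885} = \left(167 + 3136 + 27889 - 112\right) - \frac{204155956}{40652885} = 31080 - \frac{204155956}{40652885} = \frac{1263287509844}{40652885}$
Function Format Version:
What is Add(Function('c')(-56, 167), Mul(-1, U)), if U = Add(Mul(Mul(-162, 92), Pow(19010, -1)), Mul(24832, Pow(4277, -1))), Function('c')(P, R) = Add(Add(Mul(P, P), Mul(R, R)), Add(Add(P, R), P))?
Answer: Rational(1263287509844, 40652885) ≈ 31075.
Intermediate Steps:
Function('c')(P, R) = Add(R, Pow(P, 2), Pow(R, 2), Mul(2, P)) (Function('c')(P, R) = Add(Add(Pow(P, 2), Pow(R, 2)), Add(R, Mul(2, P))) = Add(R, Pow(P, 2), Pow(R, 2), Mul(2, P)))
U = Rational(204155956, 40652885) (U = Add(Mul(-14904, Rational(1, 19010)), Mul(24832, Rational(1, 4277))) = Add(Rational(-7452, 9505), Rational(24832, 4277)) = Rational(204155956, 40652885) ≈ 5.0219)
Add(Function('c')(-56, 167), Mul(-1, U)) = Add(Add(167, Pow(-56, 2), Pow(167, 2), Mul(2, -56)), Mul(-1, Rational(204155956, 40652885))) = Add(Add(167, 3136, 27889, -112), Rational(-204155956, 40652885)) = Add(31080, Rational(-204155956, 40652885)) = Rational(1263287509844, 40652885)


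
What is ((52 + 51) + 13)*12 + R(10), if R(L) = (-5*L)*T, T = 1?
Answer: 1342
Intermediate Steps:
R(L) = -5*L (R(L) = -5*L*1 = -5*L)
((52 + 51) + 13)*12 + R(10) = ((52 + 51) + 13)*12 - 5*10 = (103 + 13)*12 - 50 = 116*12 - 50 = 1392 - 50 = 1342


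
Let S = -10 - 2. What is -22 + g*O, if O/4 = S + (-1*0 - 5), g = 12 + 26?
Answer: -2606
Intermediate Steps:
g = 38
S = -12
O = -68 (O = 4*(-12 + (-1*0 - 5)) = 4*(-12 + (0 - 5)) = 4*(-12 - 5) = 4*(-17) = -68)
-22 + g*O = -22 + 38*(-68) = -22 - 2584 = -2606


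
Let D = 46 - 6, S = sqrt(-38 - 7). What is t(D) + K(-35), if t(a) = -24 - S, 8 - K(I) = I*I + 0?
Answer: -1241 - 3*I*sqrt(5) ≈ -1241.0 - 6.7082*I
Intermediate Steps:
S = 3*I*sqrt(5) (S = sqrt(-45) = 3*I*sqrt(5) ≈ 6.7082*I)
D = 40
K(I) = 8 - I**2 (K(I) = 8 - (I*I + 0) = 8 - (I**2 + 0) = 8 - I**2)
t(a) = -24 - 3*I*sqrt(5)
t(D) + K(-35) = (-24 - 3*I*sqrt(5)) + (8 - 1*(-35)**2) = (-24 - 3*I*sqrt(5)) + (8 - 1*1225) = (-24 - 3*I*sqrt(5)) + (8 - 1225) = (-24 - 3*I*sqrt(5)) - 1217 = -1241 - 3*I*sqrt(5)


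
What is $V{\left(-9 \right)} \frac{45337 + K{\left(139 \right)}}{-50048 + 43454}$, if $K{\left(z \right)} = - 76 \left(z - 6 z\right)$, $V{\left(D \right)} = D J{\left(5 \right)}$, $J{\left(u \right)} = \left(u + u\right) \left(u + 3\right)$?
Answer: $\frac{11778840}{1099} \approx 10718.0$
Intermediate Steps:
$J{\left(u \right)} = 2 u \left(3 + u\right)$
$V{\left(D \right)} = 80 D$ ($V{\left(D \right)} = D 2 \cdot 5 \left(3 + 5\right) = D 2 \cdot 5 \cdot 8 = D 80 = 80 D$)
$K{\left(z \right)} = 380 z$ ($K{\left(z \right)} = - 76 \left(- 5 z\right) = 380 z$)
$V{\left(-9 \right)} \frac{45337 + K{\left(139 \right)}}{-50048 + 43454} = 80 \left(-9\right) \frac{45337 + 380 \cdot 139}{-50048 + 43454} = - 720 \frac{45337 + 52820}{-6594} = - 720 \cdot 98157 \left(- \frac{1}{6594}\right) = \left(-720\right) \left(- \frac{32719}{2198}\right) = \frac{11778840}{1099}$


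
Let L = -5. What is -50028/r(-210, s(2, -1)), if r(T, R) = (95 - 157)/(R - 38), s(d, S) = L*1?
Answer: -1075602/31 ≈ -34697.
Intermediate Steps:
s(d, S) = -5 (s(d, S) = -5*1 = -5)
r(T, R) = -62/(-38 + R)
-50028/r(-210, s(2, -1)) = -50028/((-62/(-38 - 5))) = -50028/((-62/(-43))) = -50028/((-62*(-1/43))) = -50028/62/43 = -50028*43/62 = -1075602/31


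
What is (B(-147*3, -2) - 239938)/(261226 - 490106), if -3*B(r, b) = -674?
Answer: 35957/34332 ≈ 1.0473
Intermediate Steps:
B(r, b) = 674/3 (B(r, b) = -1/3*(-674) = 674/3)
(B(-147*3, -2) - 239938)/(261226 - 490106) = (674/3 - 239938)/(261226 - 490106) = -719140/3/(-228880) = -719140/3*(-1/228880) = 35957/34332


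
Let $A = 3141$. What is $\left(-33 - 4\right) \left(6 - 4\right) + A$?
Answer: $3067$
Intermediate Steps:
$\left(-33 - 4\right) \left(6 - 4\right) + A = \left(-33 - 4\right) \left(6 - 4\right) + 3141 = - 37 \left(6 - 4\right) + 3141 = \left(-37\right) 2 + 3141 = -74 + 3141 = 3067$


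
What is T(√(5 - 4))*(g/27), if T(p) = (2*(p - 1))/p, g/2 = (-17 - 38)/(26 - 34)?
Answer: 0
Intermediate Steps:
g = 55/4 (g = 2*((-17 - 38)/(26 - 34)) = 2*(-55/(-8)) = 2*(-55*(-⅛)) = 2*(55/8) = 55/4 ≈ 13.750)
T(p) = (-2 + 2*p)/p (T(p) = (2*(-1 + p))/p = (-2 + 2*p)/p)
T(√(5 - 4))*(g/27) = (2 - 2/√(5 - 4))*((55/4)/27) = (2 - 2/(√1))*((55/4)*(1/27)) = (2 - 2/1)*(55/108) = (2 - 2*1)*(55/108) = (2 - 2)*(55/108) = 0*(55/108) = 0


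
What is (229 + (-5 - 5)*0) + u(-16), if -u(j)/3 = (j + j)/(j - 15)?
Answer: 7003/31 ≈ 225.90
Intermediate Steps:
u(j) = -6*j/(-15 + j) (u(j) = -3*(j + j)/(j - 15) = -3*2*j/(-15 + j) = -6*j/(-15 + j))
(229 + (-5 - 5)*0) + u(-16) = (229 + (-5 - 5)*0) - 6*(-16)/(-15 - 16) = (229 - 10*0) - 6*(-16)/(-31) = (229 + 0) - 6*(-16)*(-1/31) = 229 - 96/31 = 7003/31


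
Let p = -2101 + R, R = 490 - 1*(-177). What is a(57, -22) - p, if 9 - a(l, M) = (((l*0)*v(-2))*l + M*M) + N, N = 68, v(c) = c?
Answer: 891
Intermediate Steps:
R = 667 (R = 490 + 177 = 667)
p = -1434 (p = -2101 + 667 = -1434)
a(l, M) = -59 - M**2 (a(l, M) = 9 - ((((l*0)*(-2))*l + M*M) + 68) = 9 - (((0*(-2))*l + M**2) + 68) = 9 - ((0*l + M**2) + 68) = 9 - ((0 + M**2) + 68) = 9 - (M**2 + 68) = 9 - (68 + M**2) = 9 + (-68 - M**2) = -59 - M**2)
a(57, -22) - p = (-59 - 1*(-22)**2) - 1*(-1434) = (-59 - 1*484) + 1434 = (-59 - 484) + 1434 = -543 + 1434 = 891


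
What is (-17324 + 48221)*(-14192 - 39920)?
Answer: -1671898464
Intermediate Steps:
(-17324 + 48221)*(-14192 - 39920) = 30897*(-54112) = -1671898464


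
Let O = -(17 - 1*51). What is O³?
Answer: 39304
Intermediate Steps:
O = 34 (O = -(17 - 51) = -1*(-34) = 34)
O³ = 34³ = 39304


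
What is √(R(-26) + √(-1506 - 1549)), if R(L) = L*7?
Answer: √(-182 + I*√3055) ≈ 2.0258 + 13.642*I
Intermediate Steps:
R(L) = 7*L
√(R(-26) + √(-1506 - 1549)) = √(7*(-26) + √(-1506 - 1549)) = √(-182 + √(-3055)) = √(-182 + I*√3055)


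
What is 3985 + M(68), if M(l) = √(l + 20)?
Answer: 3985 + 2*√22 ≈ 3994.4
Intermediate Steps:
M(l) = √(20 + l)
3985 + M(68) = 3985 + √(20 + 68) = 3985 + √88 = 3985 + 2*√22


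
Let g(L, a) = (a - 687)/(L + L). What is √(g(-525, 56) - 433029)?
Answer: I*√19096552398/210 ≈ 658.05*I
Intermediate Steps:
g(L, a) = (-687 + a)/(2*L) (g(L, a) = (-687 + a)/((2*L)) = (-687 + a)*(1/(2*L)) = (-687 + a)/(2*L))
√(g(-525, 56) - 433029) = √((½)*(-687 + 56)/(-525) - 433029) = √((½)*(-1/525)*(-631) - 433029) = √(631/1050 - 433029) = √(-454679819/1050) = I*√19096552398/210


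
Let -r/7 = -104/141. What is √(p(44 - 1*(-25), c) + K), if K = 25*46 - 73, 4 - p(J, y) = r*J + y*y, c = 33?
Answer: 4*I*√50290/47 ≈ 19.085*I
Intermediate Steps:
r = 728/141 (r = -(-728)/141 = -7*(-104/141) = 728/141 ≈ 5.1631)
p(J, y) = 4 - y² - 728*J/141 (p(J, y) = 4 - (728*J/141 + y*y) = 4 - (728*J/141 + y²) = 4 - (y² + 728*J/141) = 4 + (-y² - 728*J/141) = 4 - y² - 728*J/141)
K = 1077 (K = 1150 - 73 = 1077)
√(p(44 - 1*(-25), c) + K) = √((4 - 1*33² - 728*(44 - 1*(-25))/141) + 1077) = √((4 - 1*1089 - 728*(44 + 25)/141) + 1077) = √((4 - 1089 - 728/141*69) + 1077) = √((4 - 1089 - 16744/47) + 1077) = √(-67739/47 + 1077) = √(-17120/47) = 4*I*√50290/47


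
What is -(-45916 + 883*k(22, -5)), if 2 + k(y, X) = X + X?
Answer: 56512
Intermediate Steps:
k(y, X) = -2 + 2*X (k(y, X) = -2 + (X + X) = -2 + 2*X)
-(-45916 + 883*k(22, -5)) = -(-47682 - 8830) = -883/(1/((-2 - 10) - 52)) = -883/(1/(-12 - 52)) = -883/(1/(-64)) = -883/(-1/64) = -883*(-64) = 56512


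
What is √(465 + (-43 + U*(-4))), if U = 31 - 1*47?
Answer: 9*√6 ≈ 22.045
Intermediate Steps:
U = -16 (U = 31 - 47 = -16)
√(465 + (-43 + U*(-4))) = √(465 + (-43 - 16*(-4))) = √(465 + (-43 + 64)) = √(465 + 21) = √486 = 9*√6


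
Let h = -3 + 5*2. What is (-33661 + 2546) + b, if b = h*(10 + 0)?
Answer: -31045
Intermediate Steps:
h = 7 (h = -3 + 10 = 7)
b = 70 (b = 7*(10 + 0) = 7*10 = 70)
(-33661 + 2546) + b = (-33661 + 2546) + 70 = -31115 + 70 = -31045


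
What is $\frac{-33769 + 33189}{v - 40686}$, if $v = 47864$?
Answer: $- \frac{290}{3589} \approx -0.080802$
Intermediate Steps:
$\frac{-33769 + 33189}{v - 40686} = \frac{-33769 + 33189}{47864 - 40686} = - \frac{580}{7178} = \left(-580\right) \frac{1}{7178} = - \frac{290}{3589}$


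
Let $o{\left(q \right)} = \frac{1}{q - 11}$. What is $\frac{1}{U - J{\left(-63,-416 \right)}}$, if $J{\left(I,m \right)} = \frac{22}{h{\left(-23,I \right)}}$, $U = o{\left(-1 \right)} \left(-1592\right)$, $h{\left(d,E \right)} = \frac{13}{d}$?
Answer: $\frac{39}{6692} \approx 0.0058279$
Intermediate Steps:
$o{\left(q \right)} = \frac{1}{-11 + q}$
$U = \frac{398}{3}$ ($U = \frac{1}{-11 - 1} \left(-1592\right) = \frac{1}{-12} \left(-1592\right) = \left(- \frac{1}{12}\right) \left(-1592\right) = \frac{398}{3} \approx 132.67$)
$J{\left(I,m \right)} = - \frac{506}{13}$ ($J{\left(I,m \right)} = \frac{22}{13 \frac{1}{-23}} = \frac{22}{13 \left(- \frac{1}{23}\right)} = \frac{22}{- \frac{13}{23}} = 22 \left(- \frac{23}{13}\right) = - \frac{506}{13}$)
$\frac{1}{U - J{\left(-63,-416 \right)}} = \frac{1}{\frac{398}{3} - - \frac{506}{13}} = \frac{1}{\frac{398}{3} + \frac{506}{13}} = \frac{1}{\frac{6692}{39}} = \frac{39}{6692}$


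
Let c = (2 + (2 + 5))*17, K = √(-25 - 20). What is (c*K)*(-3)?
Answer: -1377*I*√5 ≈ -3079.1*I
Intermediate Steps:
K = 3*I*√5 (K = √(-45) = 3*I*√5 ≈ 6.7082*I)
c = 153 (c = (2 + 7)*17 = 9*17 = 153)
(c*K)*(-3) = (153*(3*I*√5))*(-3) = (459*I*√5)*(-3) = -1377*I*√5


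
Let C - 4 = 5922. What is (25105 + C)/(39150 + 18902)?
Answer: 31031/58052 ≈ 0.53454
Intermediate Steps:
C = 5926 (C = 4 + 5922 = 5926)
(25105 + C)/(39150 + 18902) = (25105 + 5926)/(39150 + 18902) = 31031/58052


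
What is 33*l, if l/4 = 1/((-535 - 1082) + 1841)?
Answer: 33/56 ≈ 0.58929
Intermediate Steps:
l = 1/56 (l = 4/((-535 - 1082) + 1841) = 4/(-1617 + 1841) = 4/224 = 4*(1/224) = 1/56 ≈ 0.017857)
33*l = 33*(1/56) = 33/56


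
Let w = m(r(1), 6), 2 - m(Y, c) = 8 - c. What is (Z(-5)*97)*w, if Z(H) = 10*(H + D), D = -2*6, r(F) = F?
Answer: 0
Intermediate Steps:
D = -12
m(Y, c) = -6 + c (m(Y, c) = 2 - (8 - c) = 2 + (-8 + c) = -6 + c)
w = 0 (w = -6 + 6 = 0)
Z(H) = -120 + 10*H (Z(H) = 10*(H - 12) = 10*(-12 + H) = -120 + 10*H)
(Z(-5)*97)*w = ((-120 + 10*(-5))*97)*0 = ((-120 - 50)*97)*0 = -170*97*0 = -16490*0 = 0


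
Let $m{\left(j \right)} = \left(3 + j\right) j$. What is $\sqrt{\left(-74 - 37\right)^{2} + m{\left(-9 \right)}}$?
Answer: $15 \sqrt{55} \approx 111.24$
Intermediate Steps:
$m{\left(j \right)} = j \left(3 + j\right)$
$\sqrt{\left(-74 - 37\right)^{2} + m{\left(-9 \right)}} = \sqrt{\left(-74 - 37\right)^{2} - 9 \left(3 - 9\right)} = \sqrt{\left(-111\right)^{2} - -54} = \sqrt{12321 + 54} = \sqrt{12375} = 15 \sqrt{55}$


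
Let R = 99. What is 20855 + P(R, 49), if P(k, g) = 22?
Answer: 20877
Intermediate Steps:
20855 + P(R, 49) = 20855 + 22 = 20877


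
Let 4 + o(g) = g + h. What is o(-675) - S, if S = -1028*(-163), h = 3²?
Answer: -168234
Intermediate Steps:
h = 9
S = 167564
o(g) = 5 + g (o(g) = -4 + (g + 9) = -4 + (9 + g) = 5 + g)
o(-675) - S = (5 - 675) - 1*167564 = -670 - 167564 = -168234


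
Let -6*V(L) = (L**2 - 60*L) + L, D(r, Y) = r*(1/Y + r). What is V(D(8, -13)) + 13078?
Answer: 2202354/169 ≈ 13032.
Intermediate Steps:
D(r, Y) = r*(r + 1/Y)
V(L) = -L**2/6 + 59*L/6 (V(L) = -((L**2 - 60*L) + L)/6 = -(L**2 - 59*L)/6 = -L**2/6 + 59*L/6)
V(D(8, -13)) + 13078 = (8**2 + 8/(-13))*(59 - (8**2 + 8/(-13)))/6 + 13078 = (64 + 8*(-1/13))*(59 - (64 + 8*(-1/13)))/6 + 13078 = (64 - 8/13)*(59 - (64 - 8/13))/6 + 13078 = (1/6)*(824/13)*(59 - 1*824/13) + 13078 = (1/6)*(824/13)*(59 - 824/13) + 13078 = (1/6)*(824/13)*(-57/13) + 13078 = -7828/169 + 13078 = 2202354/169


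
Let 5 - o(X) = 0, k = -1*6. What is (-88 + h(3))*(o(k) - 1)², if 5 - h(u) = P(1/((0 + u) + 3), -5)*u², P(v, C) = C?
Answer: -608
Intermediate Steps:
k = -6
o(X) = 5 (o(X) = 5 - 1*0 = 5 + 0 = 5)
h(u) = 5 + 5*u² (h(u) = 5 - (-5)*u² = 5 + 5*u²)
(-88 + h(3))*(o(k) - 1)² = (-88 + (5 + 5*3²))*(5 - 1)² = (-88 + (5 + 5*9))*4² = (-88 + (5 + 45))*16 = (-88 + 50)*16 = -38*16 = -608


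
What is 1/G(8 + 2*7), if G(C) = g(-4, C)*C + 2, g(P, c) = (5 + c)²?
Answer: 1/16040 ≈ 6.2344e-5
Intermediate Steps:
G(C) = 2 + C*(5 + C)² (G(C) = (5 + C)²*C + 2 = C*(5 + C)² + 2 = 2 + C*(5 + C)²)
1/G(8 + 2*7) = 1/(2 + (8 + 2*7)*(5 + (8 + 2*7))²) = 1/(2 + (8 + 14)*(5 + (8 + 14))²) = 1/(2 + 22*(5 + 22)²) = 1/(2 + 22*27²) = 1/(2 + 22*729) = 1/(2 + 16038) = 1/16040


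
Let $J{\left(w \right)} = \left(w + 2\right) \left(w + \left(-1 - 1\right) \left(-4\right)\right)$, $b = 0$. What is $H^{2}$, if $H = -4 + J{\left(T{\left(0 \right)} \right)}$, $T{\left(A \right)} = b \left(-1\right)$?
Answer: $144$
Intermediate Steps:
$T{\left(A \right)} = 0$ ($T{\left(A \right)} = 0 \left(-1\right) = 0$)
$J{\left(w \right)} = \left(2 + w\right) \left(8 + w\right)$ ($J{\left(w \right)} = \left(2 + w\right) \left(w - -8\right) = \left(2 + w\right) \left(w + 8\right) = \left(2 + w\right) \left(8 + w\right)$)
$H = 12$ ($H = -4 + \left(16 + 0^{2} + 10 \cdot 0\right) = -4 + \left(16 + 0 + 0\right) = -4 + 16 = 12$)
$H^{2} = 12^{2} = 144$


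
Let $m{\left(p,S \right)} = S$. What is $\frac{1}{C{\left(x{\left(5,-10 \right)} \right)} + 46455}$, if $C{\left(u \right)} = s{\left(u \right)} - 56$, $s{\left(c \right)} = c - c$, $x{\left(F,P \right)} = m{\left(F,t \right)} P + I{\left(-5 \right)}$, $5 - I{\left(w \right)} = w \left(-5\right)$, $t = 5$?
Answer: $\frac{1}{46399} \approx 2.1552 \cdot 10^{-5}$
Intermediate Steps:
$I{\left(w \right)} = 5 + 5 w$ ($I{\left(w \right)} = 5 - w \left(-5\right) = 5 - - 5 w = 5 + 5 w$)
$x{\left(F,P \right)} = -20 + 5 P$ ($x{\left(F,P \right)} = 5 P + \left(5 + 5 \left(-5\right)\right) = 5 P + \left(5 - 25\right) = 5 P - 20 = -20 + 5 P$)
$s{\left(c \right)} = 0$
$C{\left(u \right)} = -56$ ($C{\left(u \right)} = 0 - 56 = -56$)
$\frac{1}{C{\left(x{\left(5,-10 \right)} \right)} + 46455} = \frac{1}{-56 + 46455} = \frac{1}{46399}$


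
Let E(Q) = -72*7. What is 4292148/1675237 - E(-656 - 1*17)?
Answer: 848611596/1675237 ≈ 506.56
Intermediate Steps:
E(Q) = -504
4292148/1675237 - E(-656 - 1*17) = 4292148/1675237 - 1*(-504) = 4292148*(1/1675237) + 504 = 4292148/1675237 + 504 = 848611596/1675237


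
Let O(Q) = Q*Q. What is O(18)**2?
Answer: 104976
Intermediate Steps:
O(Q) = Q**2
O(18)**2 = (18**2)**2 = 324**2 = 104976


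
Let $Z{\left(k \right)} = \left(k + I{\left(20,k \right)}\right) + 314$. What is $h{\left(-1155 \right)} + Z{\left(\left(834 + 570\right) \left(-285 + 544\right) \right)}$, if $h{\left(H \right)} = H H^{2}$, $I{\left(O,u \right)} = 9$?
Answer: $-1540434916$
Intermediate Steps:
$h{\left(H \right)} = H^{3}$
$Z{\left(k \right)} = 323 + k$ ($Z{\left(k \right)} = \left(k + 9\right) + 314 = \left(9 + k\right) + 314 = 323 + k$)
$h{\left(-1155 \right)} + Z{\left(\left(834 + 570\right) \left(-285 + 544\right) \right)} = \left(-1155\right)^{3} + \left(323 + \left(834 + 570\right) \left(-285 + 544\right)\right) = -1540798875 + \left(323 + 1404 \cdot 259\right) = -1540798875 + \left(323 + 363636\right) = -1540798875 + 363959 = -1540434916$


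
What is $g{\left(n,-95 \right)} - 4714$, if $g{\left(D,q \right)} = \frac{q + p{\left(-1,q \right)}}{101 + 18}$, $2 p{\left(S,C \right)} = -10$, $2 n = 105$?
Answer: $- \frac{561066}{119} \approx -4714.8$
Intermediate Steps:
$n = \frac{105}{2}$ ($n = \frac{1}{2} \cdot 105 = \frac{105}{2} \approx 52.5$)
$p{\left(S,C \right)} = -5$ ($p{\left(S,C \right)} = \frac{1}{2} \left(-10\right) = -5$)
$g{\left(D,q \right)} = - \frac{5}{119} + \frac{q}{119}$ ($g{\left(D,q \right)} = \frac{q - 5}{101 + 18} = \frac{-5 + q}{119} = \left(-5 + q\right) \frac{1}{119} = - \frac{5}{119} + \frac{q}{119}$)
$g{\left(n,-95 \right)} - 4714 = \left(- \frac{5}{119} + \frac{1}{119} \left(-95\right)\right) - 4714 = \left(- \frac{5}{119} - \frac{95}{119}\right) - 4714 = - \frac{100}{119} - 4714 = - \frac{561066}{119}$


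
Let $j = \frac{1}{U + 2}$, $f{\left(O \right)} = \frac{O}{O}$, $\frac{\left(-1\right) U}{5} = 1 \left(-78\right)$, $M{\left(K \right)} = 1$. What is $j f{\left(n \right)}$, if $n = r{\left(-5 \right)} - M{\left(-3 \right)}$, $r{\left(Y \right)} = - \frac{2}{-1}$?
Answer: $\frac{1}{392} \approx 0.002551$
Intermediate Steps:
$r{\left(Y \right)} = 2$ ($r{\left(Y \right)} = \left(-2\right) \left(-1\right) = 2$)
$U = 390$ ($U = - 5 \cdot 1 \left(-78\right) = \left(-5\right) \left(-78\right) = 390$)
$n = 1$ ($n = 2 - 1 = 1$)
$f{\left(O \right)} = 1$
$j = \frac{1}{392}$ ($j = \frac{1}{390 + 2} = \frac{1}{392} \approx 0.002551$)
$j f{\left(n \right)} = \frac{1}{392} \cdot 1 = \frac{1}{392}$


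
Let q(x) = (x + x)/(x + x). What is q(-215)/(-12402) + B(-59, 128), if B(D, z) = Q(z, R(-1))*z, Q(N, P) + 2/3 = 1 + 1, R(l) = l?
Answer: 2116607/12402 ≈ 170.67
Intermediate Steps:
Q(N, P) = 4/3 (Q(N, P) = -2/3 + (1 + 1) = -2/3 + 2 = 4/3)
q(x) = 1 (q(x) = (2*x)/((2*x)) = (2*x)*(1/(2*x)) = 1)
B(D, z) = 4*z/3
q(-215)/(-12402) + B(-59, 128) = 1/(-12402) + (4/3)*128 = 1*(-1/12402) + 512/3 = -1/12402 + 512/3 = 2116607/12402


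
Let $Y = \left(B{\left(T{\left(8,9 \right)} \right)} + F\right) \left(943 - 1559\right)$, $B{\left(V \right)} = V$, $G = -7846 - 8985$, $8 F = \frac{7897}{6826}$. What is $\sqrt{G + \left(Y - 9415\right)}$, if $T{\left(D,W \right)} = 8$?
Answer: $\frac{i \sqrt{1456680639018}}{6826} \approx 176.81 i$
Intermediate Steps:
$F = \frac{7897}{54608}$ ($F = \frac{7897 \cdot \frac{1}{6826}}{8} = \frac{1}{8} \cdot \frac{7897}{6826} = \frac{7897}{54608} \approx 0.14461$)
$G = -16831$ ($G = -7846 - 8985 = -16831$)
$Y = - \frac{34246597}{6826}$ ($Y = \left(8 + \frac{7897}{54608}\right) \left(943 - 1559\right) = \frac{444761}{54608} \left(-616\right) = - \frac{34246597}{6826} \approx -5017.1$)
$\sqrt{G + \left(Y - 9415\right)} = \sqrt{-16831 - \frac{98513387}{6826}} = \sqrt{- \frac{213401793}{6826}} = \frac{i \sqrt{1456680639018}}{6826}$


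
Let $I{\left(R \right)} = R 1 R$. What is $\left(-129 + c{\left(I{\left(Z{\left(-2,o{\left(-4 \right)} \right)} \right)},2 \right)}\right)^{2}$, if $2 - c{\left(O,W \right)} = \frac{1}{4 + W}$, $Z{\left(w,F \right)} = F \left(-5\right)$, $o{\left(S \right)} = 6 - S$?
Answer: $\frac{582169}{36} \approx 16171.0$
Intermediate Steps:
$Z{\left(w,F \right)} = - 5 F$
$I{\left(R \right)} = R^{2}$ ($I{\left(R \right)} = R R = R^{2}$)
$c{\left(O,W \right)} = 2 - \frac{1}{4 + W}$
$\left(-129 + c{\left(I{\left(Z{\left(-2,o{\left(-4 \right)} \right)} \right)},2 \right)}\right)^{2} = \left(-129 + \frac{7 + 2 \cdot 2}{4 + 2}\right)^{2} = \left(-129 + \frac{7 + 4}{6}\right)^{2} = \left(-129 + \frac{1}{6} \cdot 11\right)^{2} = \left(-129 + \frac{11}{6}\right)^{2} = \left(- \frac{763}{6}\right)^{2} = \frac{582169}{36}$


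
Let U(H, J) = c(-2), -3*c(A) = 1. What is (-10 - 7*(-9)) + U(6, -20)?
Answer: 158/3 ≈ 52.667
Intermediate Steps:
c(A) = -1/3 (c(A) = -1/3*1 = -1/3)
U(H, J) = -1/3
(-10 - 7*(-9)) + U(6, -20) = (-10 - 7*(-9)) - 1/3 = (-10 + 63) - 1/3 = 53 - 1/3 = 158/3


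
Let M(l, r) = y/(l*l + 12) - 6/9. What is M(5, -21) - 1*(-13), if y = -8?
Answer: 1345/111 ≈ 12.117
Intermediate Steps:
M(l, r) = -⅔ - 8/(12 + l²) (M(l, r) = -8/(l*l + 12) - 6/9 = -8/(l² + 12) - 6*⅑ = -8/(12 + l²) - ⅔ = -⅔ - 8/(12 + l²))
M(5, -21) - 1*(-13) = 2*(-24 - 1*5²)/(3*(12 + 5²)) - 1*(-13) = 2*(-24 - 1*25)/(3*(12 + 25)) + 13 = (⅔)*(-24 - 25)/37 + 13 = (⅔)*(1/37)*(-49) + 13 = -98/111 + 13 = 1345/111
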